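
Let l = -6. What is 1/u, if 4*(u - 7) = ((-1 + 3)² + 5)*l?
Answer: -2/13 ≈ -0.15385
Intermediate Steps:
u = -13/2 (u = 7 + (((-1 + 3)² + 5)*(-6))/4 = 7 + ((2² + 5)*(-6))/4 = 7 + ((4 + 5)*(-6))/4 = 7 + (9*(-6))/4 = 7 + (¼)*(-54) = 7 - 27/2 = -13/2 ≈ -6.5000)
1/u = 1/(-13/2) = -2/13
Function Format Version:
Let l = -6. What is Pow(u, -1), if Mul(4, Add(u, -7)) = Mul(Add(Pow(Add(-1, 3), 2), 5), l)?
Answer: Rational(-2, 13) ≈ -0.15385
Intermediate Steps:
u = Rational(-13, 2) (u = Add(7, Mul(Rational(1, 4), Mul(Add(Pow(Add(-1, 3), 2), 5), -6))) = Add(7, Mul(Rational(1, 4), Mul(Add(Pow(2, 2), 5), -6))) = Add(7, Mul(Rational(1, 4), Mul(Add(4, 5), -6))) = Add(7, Mul(Rational(1, 4), Mul(9, -6))) = Add(7, Mul(Rational(1, 4), -54)) = Add(7, Rational(-27, 2)) = Rational(-13, 2) ≈ -6.5000)
Pow(u, -1) = Pow(Rational(-13, 2), -1) = Rational(-2, 13)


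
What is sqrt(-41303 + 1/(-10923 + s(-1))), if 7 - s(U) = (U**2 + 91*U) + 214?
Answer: I*sqrt(314629733490)/2760 ≈ 203.23*I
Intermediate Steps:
s(U) = -207 - U**2 - 91*U (s(U) = 7 - ((U**2 + 91*U) + 214) = 7 - (214 + U**2 + 91*U) = 7 + (-214 - U**2 - 91*U) = -207 - U**2 - 91*U)
sqrt(-41303 + 1/(-10923 + s(-1))) = sqrt(-41303 + 1/(-10923 + (-207 - 1*(-1)**2 - 91*(-1)))) = sqrt(-41303 + 1/(-10923 + (-207 - 1*1 + 91))) = sqrt(-41303 + 1/(-10923 + (-207 - 1 + 91))) = sqrt(-41303 + 1/(-10923 - 117)) = sqrt(-41303 + 1/(-11040)) = sqrt(-41303 - 1/11040) = sqrt(-455985121/11040) = I*sqrt(314629733490)/2760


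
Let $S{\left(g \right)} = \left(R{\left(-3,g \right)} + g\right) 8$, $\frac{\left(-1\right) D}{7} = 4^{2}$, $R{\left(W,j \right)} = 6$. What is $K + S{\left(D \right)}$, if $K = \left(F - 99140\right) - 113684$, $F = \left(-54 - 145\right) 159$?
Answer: $-245313$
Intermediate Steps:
$D = -112$ ($D = - 7 \cdot 4^{2} = \left(-7\right) 16 = -112$)
$F = -31641$ ($F = \left(-199\right) 159 = -31641$)
$S{\left(g \right)} = 48 + 8 g$ ($S{\left(g \right)} = \left(6 + g\right) 8 = 48 + 8 g$)
$K = -244465$ ($K = \left(-31641 - 99140\right) - 113684 = -130781 - 113684 = -244465$)
$K + S{\left(D \right)} = -244465 + \left(48 + 8 \left(-112\right)\right) = -244465 + \left(48 - 896\right) = -244465 - 848 = -245313$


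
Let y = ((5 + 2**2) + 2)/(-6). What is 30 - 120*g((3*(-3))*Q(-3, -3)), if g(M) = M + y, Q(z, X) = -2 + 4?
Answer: 2410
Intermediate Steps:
Q(z, X) = 2
y = -11/6 (y = ((5 + 4) + 2)*(-1/6) = (9 + 2)*(-1/6) = 11*(-1/6) = -11/6 ≈ -1.8333)
g(M) = -11/6 + M (g(M) = M - 11/6 = -11/6 + M)
30 - 120*g((3*(-3))*Q(-3, -3)) = 30 - 120*(-11/6 + (3*(-3))*2) = 30 - 120*(-11/6 - 9*2) = 30 - 120*(-11/6 - 18) = 30 - 120*(-119/6) = 30 + 2380 = 2410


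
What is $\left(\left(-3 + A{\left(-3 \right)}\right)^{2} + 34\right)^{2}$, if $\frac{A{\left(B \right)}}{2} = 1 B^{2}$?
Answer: $67081$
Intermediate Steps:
$A{\left(B \right)} = 2 B^{2}$ ($A{\left(B \right)} = 2 \cdot 1 B^{2} = 2 B^{2}$)
$\left(\left(-3 + A{\left(-3 \right)}\right)^{2} + 34\right)^{2} = \left(\left(-3 + 2 \left(-3\right)^{2}\right)^{2} + 34\right)^{2} = \left(\left(-3 + 2 \cdot 9\right)^{2} + 34\right)^{2} = \left(\left(-3 + 18\right)^{2} + 34\right)^{2} = \left(15^{2} + 34\right)^{2} = \left(225 + 34\right)^{2} = 259^{2} = 67081$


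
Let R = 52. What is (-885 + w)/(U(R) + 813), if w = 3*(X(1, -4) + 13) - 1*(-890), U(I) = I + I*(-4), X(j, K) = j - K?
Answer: 59/657 ≈ 0.089802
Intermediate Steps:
U(I) = -3*I (U(I) = I - 4*I = -3*I)
w = 944 (w = 3*((1 - 1*(-4)) + 13) - 1*(-890) = 3*((1 + 4) + 13) + 890 = 3*(5 + 13) + 890 = 3*18 + 890 = 54 + 890 = 944)
(-885 + w)/(U(R) + 813) = (-885 + 944)/(-3*52 + 813) = 59/(-156 + 813) = 59/657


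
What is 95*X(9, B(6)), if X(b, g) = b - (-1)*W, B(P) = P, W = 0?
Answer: 855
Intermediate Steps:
X(b, g) = b (X(b, g) = b - (-1)*0 = b - 1*0 = b + 0 = b)
95*X(9, B(6)) = 95*9 = 855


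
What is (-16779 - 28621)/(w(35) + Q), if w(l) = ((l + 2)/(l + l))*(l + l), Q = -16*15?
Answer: 45400/203 ≈ 223.65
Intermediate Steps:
Q = -240 (Q = -1*240 = -240)
w(l) = 2 + l (w(l) = ((2 + l)/((2*l)))*(2*l) = ((2 + l)*(1/(2*l)))*(2*l) = ((2 + l)/(2*l))*(2*l) = 2 + l)
(-16779 - 28621)/(w(35) + Q) = (-16779 - 28621)/((2 + 35) - 240) = -45400/(37 - 240) = -45400/(-203) = -45400*(-1/203) = 45400/203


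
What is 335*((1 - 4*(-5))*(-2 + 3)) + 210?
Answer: 7245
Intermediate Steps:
335*((1 - 4*(-5))*(-2 + 3)) + 210 = 335*((1 + 20)*1) + 210 = 335*(21*1) + 210 = 335*21 + 210 = 7035 + 210 = 7245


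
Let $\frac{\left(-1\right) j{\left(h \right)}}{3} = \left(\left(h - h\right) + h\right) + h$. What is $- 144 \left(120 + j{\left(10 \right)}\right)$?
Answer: $-8640$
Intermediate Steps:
$j{\left(h \right)} = - 6 h$ ($j{\left(h \right)} = - 3 \left(\left(\left(h - h\right) + h\right) + h\right) = - 3 \left(\left(0 + h\right) + h\right) = - 3 \left(h + h\right) = - 3 \cdot 2 h = - 6 h$)
$- 144 \left(120 + j{\left(10 \right)}\right) = - 144 \left(120 - 60\right) = \left(-144\right) 60 = -8640$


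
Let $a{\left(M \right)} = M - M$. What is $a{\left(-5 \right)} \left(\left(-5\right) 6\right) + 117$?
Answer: $117$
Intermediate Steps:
$a{\left(M \right)} = 0$
$a{\left(-5 \right)} \left(\left(-5\right) 6\right) + 117 = 0 \left(\left(-5\right) 6\right) + 117 = 0 \left(-30\right) + 117 = 0 + 117 = 117$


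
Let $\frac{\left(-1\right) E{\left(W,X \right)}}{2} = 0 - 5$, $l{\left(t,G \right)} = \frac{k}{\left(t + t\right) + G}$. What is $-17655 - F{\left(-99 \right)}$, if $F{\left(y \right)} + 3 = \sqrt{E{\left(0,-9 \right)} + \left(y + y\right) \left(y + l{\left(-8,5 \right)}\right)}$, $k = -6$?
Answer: $-17652 - 4 \sqrt{1219} \approx -17792.0$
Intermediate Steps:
$l{\left(t,G \right)} = - \frac{6}{G + 2 t}$ ($l{\left(t,G \right)} = - \frac{6}{\left(t + t\right) + G} = - \frac{6}{2 t + G} = - \frac{6}{G + 2 t}$)
$E{\left(W,X \right)} = 10$ ($E{\left(W,X \right)} = - 2 \left(0 - 5\right) = \left(-2\right) \left(-5\right) = 10$)
$F{\left(y \right)} = -3 + \sqrt{10 + 2 y \left(\frac{6}{11} + y\right)}$ ($F{\left(y \right)} = -3 + \sqrt{10 + \left(y + y\right) \left(y - \frac{6}{5 + 2 \left(-8\right)}\right)} = -3 + \sqrt{10 + 2 y \left(y - \frac{6}{5 - 16}\right)} = -3 + \sqrt{10 + 2 y \left(y - \frac{6}{-11}\right)} = -3 + \sqrt{10 + 2 y \left(y - - \frac{6}{11}\right)} = -3 + \sqrt{10 + 2 y \left(y + \frac{6}{11}\right)} = -3 + \sqrt{10 + 2 y \left(\frac{6}{11} + y\right)}$)
$-17655 - F{\left(-99 \right)} = -17655 - \left(-3 + \frac{\sqrt{1210 + 132 \left(-99\right) + 242 \left(-99\right)^{2}}}{11}\right) = -17655 - \left(-3 + \frac{\sqrt{1210 - 13068 + 242 \cdot 9801}}{11}\right) = -17655 - \left(-3 + \frac{\sqrt{1210 - 13068 + 2371842}}{11}\right) = -17655 - \left(-3 + \frac{\sqrt{2359984}}{11}\right) = -17655 - \left(-3 + \frac{44 \sqrt{1219}}{11}\right) = -17655 - \left(-3 + 4 \sqrt{1219}\right) = -17655 + \left(3 - 4 \sqrt{1219}\right) = -17652 - 4 \sqrt{1219}$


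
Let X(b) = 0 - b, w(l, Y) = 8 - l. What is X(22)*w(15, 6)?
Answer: 154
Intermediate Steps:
X(b) = -b
X(22)*w(15, 6) = (-1*22)*(8 - 1*15) = -22*(8 - 15) = -22*(-7) = 154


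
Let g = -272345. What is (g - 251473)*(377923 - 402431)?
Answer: 12837731544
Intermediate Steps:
(g - 251473)*(377923 - 402431) = (-272345 - 251473)*(377923 - 402431) = -523818*(-24508) = 12837731544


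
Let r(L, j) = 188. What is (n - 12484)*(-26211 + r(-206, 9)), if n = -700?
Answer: 343087232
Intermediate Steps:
(n - 12484)*(-26211 + r(-206, 9)) = (-700 - 12484)*(-26211 + 188) = -13184*(-26023) = 343087232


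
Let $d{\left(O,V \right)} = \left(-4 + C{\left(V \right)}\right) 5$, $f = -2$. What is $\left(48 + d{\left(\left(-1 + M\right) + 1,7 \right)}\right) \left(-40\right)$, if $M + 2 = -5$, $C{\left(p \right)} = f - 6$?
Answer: $480$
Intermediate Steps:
$C{\left(p \right)} = -8$ ($C{\left(p \right)} = -2 - 6 = -8$)
$M = -7$ ($M = -2 - 5 = -7$)
$d{\left(O,V \right)} = -60$ ($d{\left(O,V \right)} = \left(-4 - 8\right) 5 = \left(-12\right) 5 = -60$)
$\left(48 + d{\left(\left(-1 + M\right) + 1,7 \right)}\right) \left(-40\right) = \left(48 - 60\right) \left(-40\right) = \left(-12\right) \left(-40\right) = 480$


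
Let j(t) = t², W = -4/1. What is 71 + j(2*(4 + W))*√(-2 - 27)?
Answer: 71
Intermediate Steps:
W = -4 (W = -4*1 = -4)
71 + j(2*(4 + W))*√(-2 - 27) = 71 + (2*(4 - 4))²*√(-2 - 27) = 71 + (2*0)²*√(-29) = 71 + 0²*(I*√29) = 71 + 0*(I*√29) = 71 + 0 = 71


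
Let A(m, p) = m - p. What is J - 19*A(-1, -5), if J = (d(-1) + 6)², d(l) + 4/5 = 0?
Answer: -1224/25 ≈ -48.960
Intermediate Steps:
d(l) = -⅘ (d(l) = -⅘ + 0 = -⅘)
J = 676/25 (J = (-⅘ + 6)² = (26/5)² = 676/25 ≈ 27.040)
J - 19*A(-1, -5) = 676/25 - 19*(-1 - 1*(-5)) = 676/25 - 19*(-1 + 5) = 676/25 - 19*4 = 676/25 - 76 = -1224/25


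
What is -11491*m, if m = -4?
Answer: 45964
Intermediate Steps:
-11491*m = -11491*(-4) = 45964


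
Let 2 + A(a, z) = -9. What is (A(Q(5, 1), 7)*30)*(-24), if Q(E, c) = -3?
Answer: 7920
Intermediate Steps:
A(a, z) = -11 (A(a, z) = -2 - 9 = -11)
(A(Q(5, 1), 7)*30)*(-24) = -11*30*(-24) = -330*(-24) = 7920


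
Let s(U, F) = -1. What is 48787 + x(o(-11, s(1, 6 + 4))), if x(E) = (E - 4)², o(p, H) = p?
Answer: 49012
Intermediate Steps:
x(E) = (-4 + E)²
48787 + x(o(-11, s(1, 6 + 4))) = 48787 + (-4 - 11)² = 48787 + (-15)² = 48787 + 225 = 49012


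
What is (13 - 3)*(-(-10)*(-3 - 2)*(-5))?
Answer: 2500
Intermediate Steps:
(13 - 3)*(-(-10)*(-3 - 2)*(-5)) = 10*(-(-10)*(-5)*(-5)) = 10*(-2*25*(-5)) = 10*(-50*(-5)) = 10*250 = 2500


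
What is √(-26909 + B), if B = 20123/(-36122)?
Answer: I*√35111560052562/36122 ≈ 164.04*I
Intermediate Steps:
B = -20123/36122 (B = 20123*(-1/36122) = -20123/36122 ≈ -0.55708)
√(-26909 + B) = √(-26909 - 20123/36122) = √(-972027021/36122) = I*√35111560052562/36122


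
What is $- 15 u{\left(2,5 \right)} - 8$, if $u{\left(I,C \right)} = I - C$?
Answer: $37$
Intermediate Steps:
$- 15 u{\left(2,5 \right)} - 8 = - 15 \left(2 - 5\right) - 8 = \left(-15\right) \left(-3\right) - 8 = 45 - 8 = 37$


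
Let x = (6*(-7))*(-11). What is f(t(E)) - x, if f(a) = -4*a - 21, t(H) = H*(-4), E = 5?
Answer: -403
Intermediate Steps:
t(H) = -4*H
f(a) = -21 - 4*a
x = 462 (x = -42*(-11) = 462)
f(t(E)) - x = (-21 - (-16)*5) - 1*462 = (-21 - 4*(-20)) - 462 = (-21 + 80) - 462 = 59 - 462 = -403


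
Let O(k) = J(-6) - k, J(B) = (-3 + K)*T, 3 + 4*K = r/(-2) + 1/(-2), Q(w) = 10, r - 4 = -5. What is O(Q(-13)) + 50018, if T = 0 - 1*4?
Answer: 50023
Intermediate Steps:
r = -1 (r = 4 - 5 = -1)
K = -3/4 (K = -3/4 + (-1/(-2) + 1/(-2))/4 = -3/4 + (-1*(-1/2) + 1*(-1/2))/4 = -3/4 + (1/2 - 1/2)/4 = -3/4 + (1/4)*0 = -3/4 + 0 = -3/4 ≈ -0.75000)
T = -4 (T = 0 - 4 = -4)
J(B) = 15 (J(B) = (-3 - 3/4)*(-4) = -15/4*(-4) = 15)
O(k) = 15 - k
O(Q(-13)) + 50018 = (15 - 1*10) + 50018 = (15 - 10) + 50018 = 5 + 50018 = 50023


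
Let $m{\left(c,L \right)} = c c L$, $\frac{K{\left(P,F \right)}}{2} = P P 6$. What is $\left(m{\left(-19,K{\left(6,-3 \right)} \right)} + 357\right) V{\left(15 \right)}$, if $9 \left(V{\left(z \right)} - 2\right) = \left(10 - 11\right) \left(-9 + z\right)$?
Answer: $208412$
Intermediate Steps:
$K{\left(P,F \right)} = 12 P^{2}$ ($K{\left(P,F \right)} = 2 P P 6 = 2 P^{2} \cdot 6 = 2 \cdot 6 P^{2} = 12 P^{2}$)
$m{\left(c,L \right)} = L c^{2}$ ($m{\left(c,L \right)} = c^{2} L = L c^{2}$)
$V{\left(z \right)} = 3 - \frac{z}{9}$ ($V{\left(z \right)} = 2 + \frac{\left(10 - 11\right) \left(-9 + z\right)}{9} = 2 + \frac{\left(-1\right) \left(-9 + z\right)}{9} = 2 + \frac{9 - z}{9} = 2 - \left(-1 + \frac{z}{9}\right) = 3 - \frac{z}{9}$)
$\left(m{\left(-19,K{\left(6,-3 \right)} \right)} + 357\right) V{\left(15 \right)} = \left(12 \cdot 6^{2} \left(-19\right)^{2} + 357\right) \left(3 - \frac{5}{3}\right) = \left(12 \cdot 36 \cdot 361 + 357\right) \left(3 - \frac{5}{3}\right) = \left(432 \cdot 361 + 357\right) \frac{4}{3} = \left(155952 + 357\right) \frac{4}{3} = 156309 \cdot \frac{4}{3} = 208412$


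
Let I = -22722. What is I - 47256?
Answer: -69978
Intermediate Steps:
I - 47256 = -22722 - 47256 = -69978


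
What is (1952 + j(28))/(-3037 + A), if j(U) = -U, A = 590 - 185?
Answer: -481/658 ≈ -0.73100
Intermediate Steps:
A = 405
(1952 + j(28))/(-3037 + A) = (1952 - 1*28)/(-3037 + 405) = (1952 - 28)/(-2632) = 1924*(-1/2632) = -481/658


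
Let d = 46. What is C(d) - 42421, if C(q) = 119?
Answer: -42302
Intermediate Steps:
C(d) - 42421 = 119 - 42421 = -42302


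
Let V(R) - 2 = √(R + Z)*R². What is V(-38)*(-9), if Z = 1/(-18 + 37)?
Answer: -18 - 684*I*√13699 ≈ -18.0 - 80057.0*I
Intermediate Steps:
Z = 1/19 ≈ 0.052632
V(R) = 2 + R²*√(1/19 + R) (V(R) = 2 + √(R + 1/19)*R² = 2 + √(1/19 + R)*R² = 2 + R²*√(1/19 + R))
V(-38)*(-9) = (2 + (1/19)*(-38)²*√(19 + 361*(-38)))*(-9) = (2 + (1/19)*1444*√(19 - 13718))*(-9) = (2 + (1/19)*1444*√(-13699))*(-9) = (2 + (1/19)*1444*(I*√13699))*(-9) = (2 + 76*I*√13699)*(-9) = -18 - 684*I*√13699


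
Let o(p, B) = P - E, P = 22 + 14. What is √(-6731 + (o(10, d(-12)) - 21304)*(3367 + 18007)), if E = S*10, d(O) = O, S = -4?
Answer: I*√453734003 ≈ 21301.0*I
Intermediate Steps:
E = -40 (E = -4*10 = -40)
P = 36
o(p, B) = 76 (o(p, B) = 36 - 1*(-40) = 36 + 40 = 76)
√(-6731 + (o(10, d(-12)) - 21304)*(3367 + 18007)) = √(-6731 + (76 - 21304)*(3367 + 18007)) = √(-6731 - 21228*21374) = √(-6731 - 453727272) = √(-453734003) = I*√453734003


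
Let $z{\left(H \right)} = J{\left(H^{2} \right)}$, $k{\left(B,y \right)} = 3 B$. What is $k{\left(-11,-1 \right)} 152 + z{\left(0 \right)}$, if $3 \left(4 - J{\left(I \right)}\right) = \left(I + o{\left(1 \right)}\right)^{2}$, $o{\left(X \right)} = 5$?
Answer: $- \frac{15061}{3} \approx -5020.3$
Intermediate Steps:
$J{\left(I \right)} = 4 - \frac{\left(5 + I\right)^{2}}{3}$ ($J{\left(I \right)} = 4 - \frac{\left(I + 5\right)^{2}}{3} = 4 - \frac{\left(5 + I\right)^{2}}{3}$)
$z{\left(H \right)} = 4 - \frac{\left(5 + H^{2}\right)^{2}}{3}$
$k{\left(-11,-1 \right)} 152 + z{\left(0 \right)} = 3 \left(-11\right) 152 + \left(4 - \frac{\left(5 + 0^{2}\right)^{2}}{3}\right) = \left(-33\right) 152 + \left(4 - \frac{\left(5 + 0\right)^{2}}{3}\right) = -5016 + \left(4 - \frac{5^{2}}{3}\right) = -5016 + \left(4 - \frac{25}{3}\right) = -5016 - \frac{13}{3} = - \frac{15061}{3}$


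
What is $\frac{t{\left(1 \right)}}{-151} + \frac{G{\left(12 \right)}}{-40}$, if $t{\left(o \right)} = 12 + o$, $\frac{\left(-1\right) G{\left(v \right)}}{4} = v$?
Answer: $\frac{841}{755} \approx 1.1139$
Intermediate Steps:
$G{\left(v \right)} = - 4 v$
$\frac{t{\left(1 \right)}}{-151} + \frac{G{\left(12 \right)}}{-40} = \frac{12 + 1}{-151} + \frac{\left(-4\right) 12}{-40} = 13 \left(- \frac{1}{151}\right) - - \frac{6}{5} = - \frac{13}{151} + \frac{6}{5} = \frac{841}{755}$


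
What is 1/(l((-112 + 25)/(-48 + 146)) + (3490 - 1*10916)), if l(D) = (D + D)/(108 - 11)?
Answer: -4753/35295865 ≈ -0.00013466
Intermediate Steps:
l(D) = 2*D/97 (l(D) = (2*D)/97 = (2*D)*(1/97) = 2*D/97)
1/(l((-112 + 25)/(-48 + 146)) + (3490 - 1*10916)) = 1/(2*((-112 + 25)/(-48 + 146))/97 + (3490 - 1*10916)) = 1/(2*(-87/98)/97 + (3490 - 10916)) = 1/(2*(-87*1/98)/97 - 7426) = 1/((2/97)*(-87/98) - 7426) = 1/(-87/4753 - 7426) = 1/(-35295865/4753) = -4753/35295865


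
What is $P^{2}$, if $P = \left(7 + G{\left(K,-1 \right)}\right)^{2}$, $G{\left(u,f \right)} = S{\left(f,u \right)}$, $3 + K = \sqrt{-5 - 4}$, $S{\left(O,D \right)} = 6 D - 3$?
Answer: $-237632 + 129024 i \approx -2.3763 \cdot 10^{5} + 1.2902 \cdot 10^{5} i$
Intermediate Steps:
$S{\left(O,D \right)} = -3 + 6 D$
$K = -3 + 3 i$ ($K = -3 + \sqrt{-5 - 4} = -3 + \sqrt{-9} = -3 + 3 i \approx -3.0 + 3.0 i$)
$G{\left(u,f \right)} = -3 + 6 u$
$P = \left(-14 + 18 i\right)^{2}$ ($P = \left(7 - \left(3 - 6 \left(-3 + 3 i\right)\right)\right)^{2} = \left(7 - \left(21 - 18 i\right)\right)^{2} = \left(-14 + 18 i\right)^{2} \approx -128.0 - 504.0 i$)
$P^{2} = \left(-128 - 504 i\right)^{2}$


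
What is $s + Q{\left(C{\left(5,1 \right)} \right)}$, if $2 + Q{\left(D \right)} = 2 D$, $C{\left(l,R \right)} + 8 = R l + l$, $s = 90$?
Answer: $92$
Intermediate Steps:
$C{\left(l,R \right)} = -8 + l + R l$ ($C{\left(l,R \right)} = -8 + \left(R l + l\right) = -8 + \left(l + R l\right) = -8 + l + R l$)
$Q{\left(D \right)} = -2 + 2 D$
$s + Q{\left(C{\left(5,1 \right)} \right)} = 90 - \left(2 - 2 \left(-8 + 5 + 1 \cdot 5\right)\right) = 90 - \left(2 - 2 \left(-8 + 5 + 5\right)\right) = 90 + \left(-2 + 2 \cdot 2\right) = 90 + \left(-2 + 4\right) = 90 + 2 = 92$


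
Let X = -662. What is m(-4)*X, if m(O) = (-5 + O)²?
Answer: -53622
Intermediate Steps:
m(-4)*X = (-5 - 4)²*(-662) = (-9)²*(-662) = 81*(-662) = -53622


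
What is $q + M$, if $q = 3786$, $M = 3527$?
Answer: $7313$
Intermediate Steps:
$q + M = 3786 + 3527 = 7313$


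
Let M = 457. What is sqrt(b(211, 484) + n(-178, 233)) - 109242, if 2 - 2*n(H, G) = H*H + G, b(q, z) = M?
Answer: -109242 + I*sqrt(62002)/2 ≈ -1.0924e+5 + 124.5*I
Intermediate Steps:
b(q, z) = 457
n(H, G) = 1 - G/2 - H**2/2 (n(H, G) = 1 - (H*H + G)/2 = 1 - (H**2 + G)/2 = 1 - (G + H**2)/2 = 1 + (-G/2 - H**2/2) = 1 - G/2 - H**2/2)
sqrt(b(211, 484) + n(-178, 233)) - 109242 = sqrt(457 + (1 - 1/2*233 - 1/2*(-178)**2)) - 109242 = sqrt(457 + (1 - 233/2 - 1/2*31684)) - 109242 = sqrt(457 + (1 - 233/2 - 15842)) - 109242 = sqrt(457 - 31915/2) - 109242 = sqrt(-31001/2) - 109242 = I*sqrt(62002)/2 - 109242 = -109242 + I*sqrt(62002)/2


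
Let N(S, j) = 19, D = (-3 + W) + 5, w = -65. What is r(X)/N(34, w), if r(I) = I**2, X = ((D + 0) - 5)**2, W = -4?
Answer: 2401/19 ≈ 126.37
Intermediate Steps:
D = -2 (D = (-3 - 4) + 5 = -7 + 5 = -2)
X = 49 (X = ((-2 + 0) - 5)**2 = (-2 - 5)**2 = (-7)**2 = 49)
r(X)/N(34, w) = 49**2/19 = 2401*(1/19) = 2401/19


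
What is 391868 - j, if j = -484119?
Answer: 875987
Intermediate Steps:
391868 - j = 391868 - 1*(-484119) = 391868 + 484119 = 875987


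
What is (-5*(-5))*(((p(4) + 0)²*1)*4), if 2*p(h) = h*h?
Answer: 6400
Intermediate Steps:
p(h) = h²/2 (p(h) = (h*h)/2 = h²/2)
(-5*(-5))*(((p(4) + 0)²*1)*4) = (-5*(-5))*((((½)*4² + 0)²*1)*4) = (-5*(-5))*((((½)*16 + 0)²*1)*4) = 25*(((8 + 0)²*1)*4) = 25*((8²*1)*4) = 25*((64*1)*4) = 25*(64*4) = 25*256 = 6400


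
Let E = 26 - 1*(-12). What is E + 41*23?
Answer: 981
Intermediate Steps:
E = 38 (E = 26 + 12 = 38)
E + 41*23 = 38 + 41*23 = 38 + 943 = 981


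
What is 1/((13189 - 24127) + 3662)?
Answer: -1/7276 ≈ -0.00013744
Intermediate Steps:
1/((13189 - 24127) + 3662) = 1/(-10938 + 3662) = 1/(-7276) = -1/7276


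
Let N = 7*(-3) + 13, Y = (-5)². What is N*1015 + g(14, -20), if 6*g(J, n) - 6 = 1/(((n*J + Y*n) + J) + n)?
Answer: -38289205/4716 ≈ -8119.0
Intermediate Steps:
Y = 25
N = -8 (N = -21 + 13 = -8)
g(J, n) = 1 + 1/(6*(J + 26*n + J*n)) (g(J, n) = 1 + 1/(6*(((n*J + 25*n) + J) + n)) = 1 + 1/(6*(((J*n + 25*n) + J) + n)) = 1 + 1/(6*(((25*n + J*n) + J) + n)) = 1 + 1/(6*((J + 25*n + J*n) + n)) = 1 + 1/(6*(J + 26*n + J*n)))
N*1015 + g(14, -20) = -8*1015 + (⅙ + 14 + 26*(-20) + 14*(-20))/(14 + 26*(-20) + 14*(-20)) = -8120 + (⅙ + 14 - 520 - 280)/(14 - 520 - 280) = -8120 - 4715/6/(-786) = -8120 - 1/786*(-4715/6) = -8120 + 4715/4716 = -38289205/4716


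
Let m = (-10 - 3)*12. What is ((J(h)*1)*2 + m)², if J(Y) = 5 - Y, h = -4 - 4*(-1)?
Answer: 21316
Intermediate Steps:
h = 0 (h = -4 + 4 = 0)
m = -156 (m = -13*12 = -156)
((J(h)*1)*2 + m)² = (((5 - 1*0)*1)*2 - 156)² = (((5 + 0)*1)*2 - 156)² = ((5*1)*2 - 156)² = (5*2 - 156)² = (10 - 156)² = (-146)² = 21316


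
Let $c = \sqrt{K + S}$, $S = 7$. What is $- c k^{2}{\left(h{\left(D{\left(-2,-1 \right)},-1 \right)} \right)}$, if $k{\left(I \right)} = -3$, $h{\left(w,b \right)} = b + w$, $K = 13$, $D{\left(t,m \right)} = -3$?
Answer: $- 18 \sqrt{5} \approx -40.249$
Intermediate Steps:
$c = 2 \sqrt{5}$ ($c = \sqrt{13 + 7} = \sqrt{20} = 2 \sqrt{5} \approx 4.4721$)
$- c k^{2}{\left(h{\left(D{\left(-2,-1 \right)},-1 \right)} \right)} = - 2 \sqrt{5} \left(-3\right)^{2} = - 2 \sqrt{5} \cdot 9 = - 18 \sqrt{5}$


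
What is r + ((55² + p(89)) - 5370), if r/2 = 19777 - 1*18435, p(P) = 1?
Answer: 340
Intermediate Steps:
r = 2684 (r = 2*(19777 - 1*18435) = 2*(19777 - 18435) = 2*1342 = 2684)
r + ((55² + p(89)) - 5370) = 2684 + ((55² + 1) - 5370) = 2684 + ((3025 + 1) - 5370) = 2684 + (3026 - 5370) = 2684 - 2344 = 340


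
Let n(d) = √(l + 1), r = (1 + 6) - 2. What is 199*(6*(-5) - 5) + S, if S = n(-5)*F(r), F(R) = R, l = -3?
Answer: -6965 + 5*I*√2 ≈ -6965.0 + 7.0711*I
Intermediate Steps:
r = 5 (r = 7 - 2 = 5)
n(d) = I*√2 (n(d) = √(-3 + 1) = √(-2) = I*√2)
S = 5*I*√2 (S = (I*√2)*5 = 5*I*√2 ≈ 7.0711*I)
199*(6*(-5) - 5) + S = 199*(6*(-5) - 5) + 5*I*√2 = 199*(-30 - 5) + 5*I*√2 = 199*(-35) + 5*I*√2 = -6965 + 5*I*√2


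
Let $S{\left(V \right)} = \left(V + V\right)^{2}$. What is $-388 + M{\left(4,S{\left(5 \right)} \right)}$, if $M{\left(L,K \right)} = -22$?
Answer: $-410$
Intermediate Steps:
$S{\left(V \right)} = 4 V^{2}$ ($S{\left(V \right)} = \left(2 V\right)^{2} = 4 V^{2}$)
$-388 + M{\left(4,S{\left(5 \right)} \right)} = -388 - 22 = -410$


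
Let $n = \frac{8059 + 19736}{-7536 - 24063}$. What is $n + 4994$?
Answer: $\frac{52592537}{10533} \approx 4993.1$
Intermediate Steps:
$n = - \frac{9265}{10533}$ ($n = \frac{27795}{-31599} = 27795 \left(- \frac{1}{31599}\right) = - \frac{9265}{10533} \approx -0.87962$)
$n + 4994 = - \frac{9265}{10533} + 4994 = \frac{52592537}{10533}$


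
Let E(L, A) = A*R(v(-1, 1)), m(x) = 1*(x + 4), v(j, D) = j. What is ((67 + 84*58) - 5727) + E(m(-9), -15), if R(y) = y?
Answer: -773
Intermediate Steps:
m(x) = 4 + x (m(x) = 1*(4 + x) = 4 + x)
E(L, A) = -A (E(L, A) = A*(-1) = -A)
((67 + 84*58) - 5727) + E(m(-9), -15) = ((67 + 84*58) - 5727) - 1*(-15) = ((67 + 4872) - 5727) + 15 = (4939 - 5727) + 15 = -788 + 15 = -773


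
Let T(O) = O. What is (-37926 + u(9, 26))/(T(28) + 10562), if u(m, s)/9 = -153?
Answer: -13101/3530 ≈ -3.7113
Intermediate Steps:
u(m, s) = -1377 (u(m, s) = 9*(-153) = -1377)
(-37926 + u(9, 26))/(T(28) + 10562) = (-37926 - 1377)/(28 + 10562) = -39303/10590 = -39303*1/10590 = -13101/3530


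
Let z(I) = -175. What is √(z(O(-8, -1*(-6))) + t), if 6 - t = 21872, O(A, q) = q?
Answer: 3*I*√2449 ≈ 148.46*I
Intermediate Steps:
t = -21866 (t = 6 - 1*21872 = 6 - 21872 = -21866)
√(z(O(-8, -1*(-6))) + t) = √(-175 - 21866) = √(-22041) = 3*I*√2449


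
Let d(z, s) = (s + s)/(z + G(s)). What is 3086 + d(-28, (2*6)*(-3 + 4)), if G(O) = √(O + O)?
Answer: 293086/95 - 6*√6/95 ≈ 3085.0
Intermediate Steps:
G(O) = √2*√O (G(O) = √(2*O) = √2*√O)
d(z, s) = 2*s/(z + √2*√s) (d(z, s) = (s + s)/(z + √2*√s) = (2*s)/(z + √2*√s) = 2*s/(z + √2*√s))
3086 + d(-28, (2*6)*(-3 + 4)) = 3086 + 2*((2*6)*(-3 + 4))/(-28 + √2*√((2*6)*(-3 + 4))) = 3086 + 2*(12*1)/(-28 + √2*√(12*1)) = 3086 + 2*12/(-28 + √2*√12) = 3086 + 2*12/(-28 + √2*(2*√3)) = 3086 + 2*12/(-28 + 2*√6) = 3086 + 24/(-28 + 2*√6)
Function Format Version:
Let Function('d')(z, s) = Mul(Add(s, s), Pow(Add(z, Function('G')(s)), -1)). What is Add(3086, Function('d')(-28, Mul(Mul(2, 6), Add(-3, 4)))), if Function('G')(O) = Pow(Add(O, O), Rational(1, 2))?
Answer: Add(Rational(293086, 95), Mul(Rational(-6, 95), Pow(6, Rational(1, 2)))) ≈ 3085.0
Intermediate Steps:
Function('G')(O) = Mul(Pow(2, Rational(1, 2)), Pow(O, Rational(1, 2))) (Function('G')(O) = Pow(Mul(2, O), Rational(1, 2)) = Mul(Pow(2, Rational(1, 2)), Pow(O, Rational(1, 2))))
Function('d')(z, s) = Mul(2, s, Pow(Add(z, Mul(Pow(2, Rational(1, 2)), Pow(s, Rational(1, 2)))), -1)) (Function('d')(z, s) = Mul(Add(s, s), Pow(Add(z, Mul(Pow(2, Rational(1, 2)), Pow(s, Rational(1, 2)))), -1)) = Mul(Mul(2, s), Pow(Add(z, Mul(Pow(2, Rational(1, 2)), Pow(s, Rational(1, 2)))), -1)) = Mul(2, s, Pow(Add(z, Mul(Pow(2, Rational(1, 2)), Pow(s, Rational(1, 2)))), -1)))
Add(3086, Function('d')(-28, Mul(Mul(2, 6), Add(-3, 4)))) = Add(3086, Mul(2, Mul(Mul(2, 6), Add(-3, 4)), Pow(Add(-28, Mul(Pow(2, Rational(1, 2)), Pow(Mul(Mul(2, 6), Add(-3, 4)), Rational(1, 2)))), -1))) = Add(3086, Mul(2, Mul(12, 1), Pow(Add(-28, Mul(Pow(2, Rational(1, 2)), Pow(Mul(12, 1), Rational(1, 2)))), -1))) = Add(3086, Mul(2, 12, Pow(Add(-28, Mul(Pow(2, Rational(1, 2)), Pow(12, Rational(1, 2)))), -1))) = Add(3086, Mul(2, 12, Pow(Add(-28, Mul(Pow(2, Rational(1, 2)), Mul(2, Pow(3, Rational(1, 2))))), -1))) = Add(3086, Mul(2, 12, Pow(Add(-28, Mul(2, Pow(6, Rational(1, 2)))), -1))) = Add(3086, Mul(24, Pow(Add(-28, Mul(2, Pow(6, Rational(1, 2)))), -1)))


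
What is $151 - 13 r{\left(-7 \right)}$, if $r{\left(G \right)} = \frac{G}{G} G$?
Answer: $242$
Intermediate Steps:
$r{\left(G \right)} = G$ ($r{\left(G \right)} = 1 G = G$)
$151 - 13 r{\left(-7 \right)} = 151 - -91 = 151 + 91 = 242$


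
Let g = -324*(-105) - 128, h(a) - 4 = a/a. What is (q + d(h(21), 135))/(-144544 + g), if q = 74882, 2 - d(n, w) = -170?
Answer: -12509/18442 ≈ -0.67829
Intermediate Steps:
h(a) = 5 (h(a) = 4 + a/a = 4 + 1 = 5)
d(n, w) = 172 (d(n, w) = 2 - 1*(-170) = 2 + 170 = 172)
g = 33892 (g = 34020 - 128 = 33892)
(q + d(h(21), 135))/(-144544 + g) = (74882 + 172)/(-144544 + 33892) = 75054/(-110652) = 75054*(-1/110652) = -12509/18442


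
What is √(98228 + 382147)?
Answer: 15*√2135 ≈ 693.09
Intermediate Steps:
√(98228 + 382147) = √480375 = 15*√2135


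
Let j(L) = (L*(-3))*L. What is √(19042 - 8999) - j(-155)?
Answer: 72075 + 11*√83 ≈ 72175.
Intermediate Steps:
j(L) = -3*L² (j(L) = (-3*L)*L = -3*L²)
√(19042 - 8999) - j(-155) = √(19042 - 8999) - (-3)*(-155)² = √10043 - (-3)*24025 = 11*√83 - 1*(-72075) = 11*√83 + 72075 = 72075 + 11*√83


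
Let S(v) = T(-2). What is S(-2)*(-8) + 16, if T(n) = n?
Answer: 32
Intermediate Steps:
S(v) = -2
S(-2)*(-8) + 16 = -2*(-8) + 16 = 16 + 16 = 32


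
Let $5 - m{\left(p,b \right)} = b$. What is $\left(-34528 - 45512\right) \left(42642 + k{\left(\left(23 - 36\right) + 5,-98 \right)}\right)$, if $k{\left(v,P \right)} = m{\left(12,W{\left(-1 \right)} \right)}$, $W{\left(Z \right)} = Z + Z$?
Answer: $-3413625960$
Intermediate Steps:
$W{\left(Z \right)} = 2 Z$
$m{\left(p,b \right)} = 5 - b$
$k{\left(v,P \right)} = 7$ ($k{\left(v,P \right)} = 5 - 2 \left(-1\right) = 5 - -2 = 5 + 2 = 7$)
$\left(-34528 - 45512\right) \left(42642 + k{\left(\left(23 - 36\right) + 5,-98 \right)}\right) = \left(-34528 - 45512\right) \left(42642 + 7\right) = \left(-80040\right) 42649 = -3413625960$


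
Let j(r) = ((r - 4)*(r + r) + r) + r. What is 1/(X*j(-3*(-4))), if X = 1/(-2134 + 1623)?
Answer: -511/216 ≈ -2.3657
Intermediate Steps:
j(r) = 2*r + 2*r*(-4 + r) (j(r) = ((-4 + r)*(2*r) + r) + r = (2*r*(-4 + r) + r) + r = (r + 2*r*(-4 + r)) + r = 2*r + 2*r*(-4 + r))
X = -1/511 (X = 1/(-511) = -1/511 ≈ -0.0019569)
1/(X*j(-3*(-4))) = 1/(-2*(-3*(-4))*(-3 - 3*(-4))/511) = 1/(-2*12*(-3 + 12)/511) = 1/(-2*12*9/511) = 1/(-1/511*216) = 1/(-216/511) = -511/216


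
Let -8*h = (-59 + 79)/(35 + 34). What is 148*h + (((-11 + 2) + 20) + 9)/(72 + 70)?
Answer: -25580/4899 ≈ -5.2215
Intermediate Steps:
h = -5/138 (h = -(-59 + 79)/(8*(35 + 34)) = -5/(2*69) = -1/8*20/69 = -5/138 ≈ -0.036232)
148*h + (((-11 + 2) + 20) + 9)/(72 + 70) = 148*(-5/138) + (((-11 + 2) + 20) + 9)/(72 + 70) = -370/69 + ((-9 + 20) + 9)/142 = -370/69 + (11 + 9)*(1/142) = -370/69 + 20*(1/142) = -370/69 + 10/71 = -25580/4899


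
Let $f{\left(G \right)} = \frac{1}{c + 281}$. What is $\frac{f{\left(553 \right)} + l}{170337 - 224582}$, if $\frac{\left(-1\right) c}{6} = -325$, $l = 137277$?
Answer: $- \frac{306264988}{121020595} \approx -2.5307$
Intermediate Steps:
$c = 1950$ ($c = \left(-6\right) \left(-325\right) = 1950$)
$f{\left(G \right)} = \frac{1}{2231}$ ($f{\left(G \right)} = \frac{1}{1950 + 281} = \frac{1}{2231}$)
$\frac{f{\left(553 \right)} + l}{170337 - 224582} = \frac{\frac{1}{2231} + 137277}{170337 - 224582} = \frac{306264988}{2231 \left(-54245\right)} = \frac{306264988}{2231} \left(- \frac{1}{54245}\right) = - \frac{306264988}{121020595}$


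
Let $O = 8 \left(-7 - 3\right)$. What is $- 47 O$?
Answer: $3760$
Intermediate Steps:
$O = -80$ ($O = 8 \left(-10\right) = -80$)
$- 47 O = \left(-47\right) \left(-80\right) = 3760$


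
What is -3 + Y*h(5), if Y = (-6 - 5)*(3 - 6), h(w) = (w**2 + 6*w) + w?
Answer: 1977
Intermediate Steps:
h(w) = w**2 + 7*w
Y = 33 (Y = -11*(-3) = 33)
-3 + Y*h(5) = -3 + 33*(5*(7 + 5)) = -3 + 33*(5*12) = -3 + 33*60 = -3 + 1980 = 1977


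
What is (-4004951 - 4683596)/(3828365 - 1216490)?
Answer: -1241221/373125 ≈ -3.3266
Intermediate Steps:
(-4004951 - 4683596)/(3828365 - 1216490) = -8688547/2611875 = -8688547*1/2611875 = -1241221/373125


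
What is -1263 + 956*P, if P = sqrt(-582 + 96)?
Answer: -1263 + 8604*I*sqrt(6) ≈ -1263.0 + 21075.0*I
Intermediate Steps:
P = 9*I*sqrt(6) (P = sqrt(-486) = 9*I*sqrt(6) ≈ 22.045*I)
-1263 + 956*P = -1263 + 956*(9*I*sqrt(6)) = -1263 + 8604*I*sqrt(6)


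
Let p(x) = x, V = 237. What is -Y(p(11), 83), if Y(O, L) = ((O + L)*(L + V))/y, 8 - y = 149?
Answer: 640/3 ≈ 213.33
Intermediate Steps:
y = -141 (y = 8 - 1*149 = 8 - 149 = -141)
Y(O, L) = -(237 + L)*(L + O)/141 (Y(O, L) = ((O + L)*(L + 237))/(-141) = ((L + O)*(237 + L))*(-1/141) = ((237 + L)*(L + O))*(-1/141) = -(237 + L)*(L + O)/141)
-Y(p(11), 83) = -(-79/47*83 - 79/47*11 - 1/141*83**2 - 1/141*83*11) = -(-6557/47 - 869/47 - 1/141*6889 - 913/141) = -(-6557/47 - 869/47 - 6889/141 - 913/141) = -1*(-640/3) = 640/3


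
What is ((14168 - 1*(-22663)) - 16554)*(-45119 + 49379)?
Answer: 86380020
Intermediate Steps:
((14168 - 1*(-22663)) - 16554)*(-45119 + 49379) = ((14168 + 22663) - 16554)*4260 = (36831 - 16554)*4260 = 20277*4260 = 86380020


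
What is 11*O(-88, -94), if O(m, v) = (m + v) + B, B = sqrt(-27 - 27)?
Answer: -2002 + 33*I*sqrt(6) ≈ -2002.0 + 80.833*I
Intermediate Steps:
B = 3*I*sqrt(6) (B = sqrt(-54) = 3*I*sqrt(6) ≈ 7.3485*I)
O(m, v) = m + v + 3*I*sqrt(6) (O(m, v) = (m + v) + 3*I*sqrt(6) = m + v + 3*I*sqrt(6))
11*O(-88, -94) = 11*(-88 - 94 + 3*I*sqrt(6)) = 11*(-182 + 3*I*sqrt(6)) = -2002 + 33*I*sqrt(6)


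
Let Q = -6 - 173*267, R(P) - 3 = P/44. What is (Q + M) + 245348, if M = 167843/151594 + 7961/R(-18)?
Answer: 91968187103/454782 ≈ 2.0222e+5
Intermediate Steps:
R(P) = 3 + P/44
M = 1397897021/454782 (M = 167843/151594 + 7961/(3 + (1/44)*(-18)) = 167843*(1/151594) + 7961/(3 - 9/22) = 167843/151594 + 7961/(57/22) = 167843/151594 + 7961*(22/57) = 167843/151594 + 9218/3 = 1397897021/454782 ≈ 3073.8)
Q = -46197 (Q = -6 - 46191 = -46197)
(Q + M) + 245348 = (-46197 + 1397897021/454782) + 245348 = -19611667033/454782 + 245348 = 91968187103/454782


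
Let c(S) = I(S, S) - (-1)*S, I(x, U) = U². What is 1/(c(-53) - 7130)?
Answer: -1/4374 ≈ -0.00022862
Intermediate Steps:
c(S) = S + S² (c(S) = S² - (-1)*S = S² + S = S + S²)
1/(c(-53) - 7130) = 1/(-53*(1 - 53) - 7130) = 1/(-53*(-52) - 7130) = 1/(2756 - 7130) = 1/(-4374) = -1/4374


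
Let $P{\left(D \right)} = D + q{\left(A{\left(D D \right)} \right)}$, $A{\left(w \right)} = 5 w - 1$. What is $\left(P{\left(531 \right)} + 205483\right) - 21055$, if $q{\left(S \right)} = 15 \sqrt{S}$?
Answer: $184959 + 5370 \sqrt{11} \approx 2.0277 \cdot 10^{5}$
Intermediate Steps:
$A{\left(w \right)} = -1 + 5 w$
$P{\left(D \right)} = D + 15 \sqrt{-1 + 5 D^{2}}$ ($P{\left(D \right)} = D + 15 \sqrt{-1 + 5 D D} = D + 15 \sqrt{-1 + 5 D^{2}}$)
$\left(P{\left(531 \right)} + 205483\right) - 21055 = \left(\left(531 + 15 \sqrt{-1 + 5 \cdot 531^{2}}\right) + 205483\right) - 21055 = \left(\left(531 + 15 \sqrt{-1 + 5 \cdot 281961}\right) + 205483\right) - 21055 = \left(\left(531 + 15 \sqrt{-1 + 1409805}\right) + 205483\right) - 21055 = \left(\left(531 + 15 \sqrt{1409804}\right) + 205483\right) - 21055 = \left(\left(531 + 15 \cdot 358 \sqrt{11}\right) + 205483\right) - 21055 = \left(\left(531 + 5370 \sqrt{11}\right) + 205483\right) - 21055 = \left(206014 + 5370 \sqrt{11}\right) - 21055 = 184959 + 5370 \sqrt{11}$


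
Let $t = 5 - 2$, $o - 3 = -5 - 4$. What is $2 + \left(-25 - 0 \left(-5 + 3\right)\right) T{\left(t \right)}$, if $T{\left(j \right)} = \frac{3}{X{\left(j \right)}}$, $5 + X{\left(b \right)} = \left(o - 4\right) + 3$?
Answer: $\frac{33}{4} \approx 8.25$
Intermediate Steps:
$o = -6$ ($o = 3 - 9 = -6$)
$X{\left(b \right)} = -12$ ($X{\left(b \right)} = -5 + \left(\left(-6 - 4\right) + 3\right) = -5 + \left(-10 + 3\right) = -5 - 7 = -12$)
$t = 3$ ($t = 5 - 2 = 3$)
$T{\left(j \right)} = - \frac{1}{4}$ ($T{\left(j \right)} = \frac{3}{-12} = 3 \left(- \frac{1}{12}\right) = - \frac{1}{4}$)
$2 + \left(-25 - 0 \left(-5 + 3\right)\right) T{\left(t \right)} = 2 + \left(-25 - 0 \left(-5 + 3\right)\right) \left(- \frac{1}{4}\right) = 2 + \left(-25 - 0 \left(-2\right)\right) \left(- \frac{1}{4}\right) = 2 + \left(-25 - 0\right) \left(- \frac{1}{4}\right) = 2 + \left(-25 + 0\right) \left(- \frac{1}{4}\right) = 2 - - \frac{25}{4} = 2 + \frac{25}{4} = \frac{33}{4}$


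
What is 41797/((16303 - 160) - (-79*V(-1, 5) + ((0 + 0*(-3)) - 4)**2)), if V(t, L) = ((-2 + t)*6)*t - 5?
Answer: 41797/17154 ≈ 2.4366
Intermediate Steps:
V(t, L) = -5 + t*(-12 + 6*t) (V(t, L) = (-12 + 6*t)*t - 5 = t*(-12 + 6*t) - 5 = -5 + t*(-12 + 6*t))
41797/((16303 - 160) - (-79*V(-1, 5) + ((0 + 0*(-3)) - 4)**2)) = 41797/((16303 - 160) - (-79*(-5 - 12*(-1) + 6*(-1)**2) + ((0 + 0*(-3)) - 4)**2)) = 41797/(16143 - (-79*(-5 + 12 + 6*1) + ((0 + 0) - 4)**2)) = 41797/(16143 - (-79*(-5 + 12 + 6) + (0 - 4)**2)) = 41797/(16143 - (-79*13 + (-4)**2)) = 41797/(16143 - (-1027 + 16)) = 41797/(16143 - 1*(-1011)) = 41797/(16143 + 1011) = 41797/17154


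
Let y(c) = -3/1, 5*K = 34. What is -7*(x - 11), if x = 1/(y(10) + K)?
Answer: 1428/19 ≈ 75.158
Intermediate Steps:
K = 34/5 (K = (⅕)*34 = 34/5 ≈ 6.8000)
y(c) = -3 (y(c) = -3*1 = -3)
x = 5/19 (x = 1/(-3 + 34/5) = 1/(19/5) = 5/19 ≈ 0.26316)
-7*(x - 11) = -7*(5/19 - 11) = -7*(-204/19) = 1428/19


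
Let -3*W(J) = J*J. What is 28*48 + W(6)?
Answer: 1332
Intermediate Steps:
W(J) = -J**2/3 (W(J) = -J*J/3 = -J**2/3)
28*48 + W(6) = 28*48 - 1/3*6**2 = 1344 - 1/3*36 = 1344 - 12 = 1332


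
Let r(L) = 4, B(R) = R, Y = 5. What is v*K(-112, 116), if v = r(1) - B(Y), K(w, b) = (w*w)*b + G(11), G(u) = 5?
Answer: -1455109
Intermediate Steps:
K(w, b) = 5 + b*w² (K(w, b) = (w*w)*b + 5 = w²*b + 5 = b*w² + 5 = 5 + b*w²)
v = -1 (v = 4 - 1*5 = 4 - 5 = -1)
v*K(-112, 116) = -(5 + 116*(-112)²) = -(5 + 116*12544) = -(5 + 1455104) = -1*1455109 = -1455109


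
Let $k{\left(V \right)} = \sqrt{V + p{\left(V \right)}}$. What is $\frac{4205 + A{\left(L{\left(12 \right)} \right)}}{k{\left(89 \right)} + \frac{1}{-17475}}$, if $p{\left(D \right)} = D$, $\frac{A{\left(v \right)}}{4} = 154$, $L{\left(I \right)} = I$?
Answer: $\frac{84246975}{54356861249} + \frac{1472215888125 \sqrt{178}}{54356861249} \approx 361.35$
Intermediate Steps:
$A{\left(v \right)} = 616$ ($A{\left(v \right)} = 4 \cdot 154 = 616$)
$k{\left(V \right)} = \sqrt{2} \sqrt{V}$ ($k{\left(V \right)} = \sqrt{V + V} = \sqrt{2 V} = \sqrt{2} \sqrt{V}$)
$\frac{4205 + A{\left(L{\left(12 \right)} \right)}}{k{\left(89 \right)} + \frac{1}{-17475}} = \frac{4205 + 616}{\sqrt{2} \sqrt{89} + \frac{1}{-17475}} = \frac{4821}{\sqrt{178} - \frac{1}{17475}} = \frac{4821}{- \frac{1}{17475} + \sqrt{178}}$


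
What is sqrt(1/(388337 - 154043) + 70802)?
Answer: sqrt(3886582220859966)/234294 ≈ 266.09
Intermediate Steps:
sqrt(1/(388337 - 154043) + 70802) = sqrt(1/234294 + 70802) = sqrt(16588483789/234294) = sqrt(3886582220859966)/234294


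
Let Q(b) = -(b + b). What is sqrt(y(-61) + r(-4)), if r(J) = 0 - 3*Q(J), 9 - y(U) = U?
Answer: sqrt(46) ≈ 6.7823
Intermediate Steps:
y(U) = 9 - U
Q(b) = -2*b
r(J) = 6*J (r(J) = 0 - (-6)*J = 0 + 6*J = 6*J)
sqrt(y(-61) + r(-4)) = sqrt((9 - 1*(-61)) + 6*(-4)) = sqrt((9 + 61) - 24) = sqrt(70 - 24) = sqrt(46)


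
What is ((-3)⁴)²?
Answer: 6561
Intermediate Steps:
((-3)⁴)² = 81² = 6561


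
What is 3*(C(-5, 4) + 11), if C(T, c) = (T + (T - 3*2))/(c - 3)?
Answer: -15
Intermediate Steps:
C(T, c) = (-6 + 2*T)/(-3 + c) (C(T, c) = (T + (T - 6))/(-3 + c) = (T + (-6 + T))/(-3 + c) = (-6 + 2*T)/(-3 + c))
3*(C(-5, 4) + 11) = 3*(2*(-3 - 5)/(-3 + 4) + 11) = 3*(2*(-8)/1 + 11) = 3*(2*1*(-8) + 11) = 3*(-16 + 11) = 3*(-5) = -15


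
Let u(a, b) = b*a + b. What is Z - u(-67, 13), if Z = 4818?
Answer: 5676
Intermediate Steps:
u(a, b) = b + a*b (u(a, b) = a*b + b = b + a*b)
Z - u(-67, 13) = 4818 - 13*(1 - 67) = 4818 - 13*(-66) = 4818 - 1*(-858) = 4818 + 858 = 5676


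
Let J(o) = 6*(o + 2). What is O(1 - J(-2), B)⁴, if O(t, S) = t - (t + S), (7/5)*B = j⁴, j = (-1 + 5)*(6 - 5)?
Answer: 2684354560000/2401 ≈ 1.1180e+9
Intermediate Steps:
J(o) = 12 + 6*o (J(o) = 6*(2 + o) = 12 + 6*o)
j = 4 (j = 4*1 = 4)
B = 1280/7 (B = (5/7)*4⁴ = (5/7)*256 = 1280/7 ≈ 182.86)
O(t, S) = -S (O(t, S) = t - (S + t) = t + (-S - t) = -S)
O(1 - J(-2), B)⁴ = (-1*1280/7)⁴ = (-1280/7)⁴ = 2684354560000/2401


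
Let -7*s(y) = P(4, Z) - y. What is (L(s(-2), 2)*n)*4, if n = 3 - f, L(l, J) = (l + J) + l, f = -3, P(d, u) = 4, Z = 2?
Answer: 48/7 ≈ 6.8571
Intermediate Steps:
s(y) = -4/7 + y/7 (s(y) = -(4 - y)/7 = -4/7 + y/7)
L(l, J) = J + 2*l (L(l, J) = (J + l) + l = J + 2*l)
n = 6 (n = 3 - 1*(-3) = 3 + 3 = 6)
(L(s(-2), 2)*n)*4 = ((2 + 2*(-4/7 + (⅐)*(-2)))*6)*4 = ((2 + 2*(-4/7 - 2/7))*6)*4 = ((2 + 2*(-6/7))*6)*4 = ((2 - 12/7)*6)*4 = ((2/7)*6)*4 = (12/7)*4 = 48/7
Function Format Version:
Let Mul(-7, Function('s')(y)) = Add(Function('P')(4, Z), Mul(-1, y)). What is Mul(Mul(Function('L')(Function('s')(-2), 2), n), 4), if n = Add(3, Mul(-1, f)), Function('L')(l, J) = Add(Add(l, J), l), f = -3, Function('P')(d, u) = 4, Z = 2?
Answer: Rational(48, 7) ≈ 6.8571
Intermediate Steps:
Function('s')(y) = Add(Rational(-4, 7), Mul(Rational(1, 7), y)) (Function('s')(y) = Mul(Rational(-1, 7), Add(4, Mul(-1, y))) = Add(Rational(-4, 7), Mul(Rational(1, 7), y)))
Function('L')(l, J) = Add(J, Mul(2, l)) (Function('L')(l, J) = Add(Add(J, l), l) = Add(J, Mul(2, l)))
n = 6 (n = Add(3, Mul(-1, -3)) = Add(3, 3) = 6)
Mul(Mul(Function('L')(Function('s')(-2), 2), n), 4) = Mul(Mul(Add(2, Mul(2, Add(Rational(-4, 7), Mul(Rational(1, 7), -2)))), 6), 4) = Mul(Mul(Add(2, Mul(2, Add(Rational(-4, 7), Rational(-2, 7)))), 6), 4) = Mul(Mul(Add(2, Mul(2, Rational(-6, 7))), 6), 4) = Mul(Mul(Add(2, Rational(-12, 7)), 6), 4) = Mul(Mul(Rational(2, 7), 6), 4) = Mul(Rational(12, 7), 4) = Rational(48, 7)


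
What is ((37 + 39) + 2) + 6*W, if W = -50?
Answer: -222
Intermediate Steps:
((37 + 39) + 2) + 6*W = ((37 + 39) + 2) + 6*(-50) = (76 + 2) - 300 = 78 - 300 = -222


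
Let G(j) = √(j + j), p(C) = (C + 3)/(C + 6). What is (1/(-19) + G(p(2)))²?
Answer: 1809/1444 - √5/19 ≈ 1.1351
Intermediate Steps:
p(C) = (3 + C)/(6 + C)
G(j) = √2*√j (G(j) = √(2*j) = √2*√j)
(1/(-19) + G(p(2)))² = (1/(-19) + √2*√((3 + 2)/(6 + 2)))² = (-1/19 + √2*√(5/8))² = (-1/19 + √2*(√10/4))² = (-1/19 + √5/2)²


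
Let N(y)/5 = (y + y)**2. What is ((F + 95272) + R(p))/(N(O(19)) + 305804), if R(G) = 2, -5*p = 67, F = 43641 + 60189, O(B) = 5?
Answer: 3111/4786 ≈ 0.65002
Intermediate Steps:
F = 103830
p = -67/5 (p = -1/5*67 = -67/5 ≈ -13.400)
N(y) = 20*y**2 (N(y) = 5*(y + y)**2 = 5*(2*y)**2 = 5*(4*y**2) = 20*y**2)
((F + 95272) + R(p))/(N(O(19)) + 305804) = ((103830 + 95272) + 2)/(20*5**2 + 305804) = (199102 + 2)/(20*25 + 305804) = 199104/(500 + 305804) = 199104/306304 = 199104*(1/306304) = 3111/4786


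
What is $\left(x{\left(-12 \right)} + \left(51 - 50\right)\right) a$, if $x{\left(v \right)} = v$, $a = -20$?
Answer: $220$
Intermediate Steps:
$\left(x{\left(-12 \right)} + \left(51 - 50\right)\right) a = \left(-12 + \left(51 - 50\right)\right) \left(-20\right) = \left(-12 + 1\right) \left(-20\right) = \left(-11\right) \left(-20\right) = 220$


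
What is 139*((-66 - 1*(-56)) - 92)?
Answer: -14178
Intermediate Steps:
139*((-66 - 1*(-56)) - 92) = 139*((-66 + 56) - 92) = 139*(-10 - 92) = 139*(-102) = -14178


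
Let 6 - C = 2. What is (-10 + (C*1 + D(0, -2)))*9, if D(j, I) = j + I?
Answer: -72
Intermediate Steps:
D(j, I) = I + j
C = 4 (C = 6 - 1*2 = 6 - 2 = 4)
(-10 + (C*1 + D(0, -2)))*9 = (-10 + (4*1 + (-2 + 0)))*9 = (-10 + (4 - 2))*9 = (-10 + 2)*9 = -8*9 = -72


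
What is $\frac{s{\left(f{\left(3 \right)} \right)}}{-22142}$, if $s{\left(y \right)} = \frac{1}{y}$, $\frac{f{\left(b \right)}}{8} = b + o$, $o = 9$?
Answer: $- \frac{1}{2125632} \approx -4.7045 \cdot 10^{-7}$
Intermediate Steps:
$f{\left(b \right)} = 72 + 8 b$ ($f{\left(b \right)} = 8 \left(b + 9\right) = 8 \left(9 + b\right) = 72 + 8 b$)
$\frac{s{\left(f{\left(3 \right)} \right)}}{-22142} = \frac{1}{\left(72 + 8 \cdot 3\right) \left(-22142\right)} = \frac{1}{72 + 24} \left(- \frac{1}{22142}\right) = \frac{1}{96} \left(- \frac{1}{22142}\right) = - \frac{1}{2125632}$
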